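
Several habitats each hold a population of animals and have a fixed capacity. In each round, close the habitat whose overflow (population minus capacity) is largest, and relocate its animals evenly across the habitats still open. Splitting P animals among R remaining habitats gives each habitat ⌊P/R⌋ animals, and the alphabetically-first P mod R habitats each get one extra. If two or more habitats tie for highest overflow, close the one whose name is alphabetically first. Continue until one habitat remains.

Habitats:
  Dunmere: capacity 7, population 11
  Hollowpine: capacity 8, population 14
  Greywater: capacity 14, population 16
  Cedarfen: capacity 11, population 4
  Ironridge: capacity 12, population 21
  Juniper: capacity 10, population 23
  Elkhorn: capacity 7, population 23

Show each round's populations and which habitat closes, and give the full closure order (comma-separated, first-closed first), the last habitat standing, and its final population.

Round 1: Cedarfen=4 Dunmere=11 Elkhorn=23 Greywater=16 Hollowpine=14 Ironridge=21 Juniper=23 → close Elkhorn (overflow 16)
  23÷6 = 3 each, +1 to first 5
Round 2: Cedarfen=8 Dunmere=15 Greywater=20 Hollowpine=18 Ironridge=25 Juniper=26 → close Juniper (overflow 16)
  26÷5 = 5 each, +1 to first 1
Round 3: Cedarfen=14 Dunmere=20 Greywater=25 Hollowpine=23 Ironridge=30 → close Ironridge (overflow 18)
  30÷4 = 7 each, +1 to first 2
Round 4: Cedarfen=22 Dunmere=28 Greywater=32 Hollowpine=30 → close Hollowpine (overflow 22)
  30÷3 = 10 each, +1 to first 0
Round 5: Cedarfen=32 Dunmere=38 Greywater=42 → close Dunmere (overflow 31)
  38÷2 = 19 each, +1 to first 0
Round 6: Cedarfen=51 Greywater=61 → close Greywater (overflow 47)
  61÷1 = 61 each, +1 to first 0

Closure order: Elkhorn, Juniper, Ironridge, Hollowpine, Dunmere, Greywater
Last habitat: Cedarfen with 112 animals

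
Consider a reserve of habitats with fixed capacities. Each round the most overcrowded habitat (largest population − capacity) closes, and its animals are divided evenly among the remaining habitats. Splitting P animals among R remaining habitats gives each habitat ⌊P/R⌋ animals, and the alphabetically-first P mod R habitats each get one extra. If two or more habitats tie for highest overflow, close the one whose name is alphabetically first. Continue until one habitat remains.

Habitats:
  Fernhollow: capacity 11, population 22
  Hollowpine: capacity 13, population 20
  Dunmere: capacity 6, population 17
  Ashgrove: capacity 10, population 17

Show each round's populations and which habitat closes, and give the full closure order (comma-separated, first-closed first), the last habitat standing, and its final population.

Closure order: Dunmere, Fernhollow, Ashgrove
Last habitat: Hollowpine with 76 animals

Round 1: Ashgrove=17 Dunmere=17 Fernhollow=22 Hollowpine=20 → close Dunmere (overflow 11)
  17÷3 = 5 each, +1 to first 2
Round 2: Ashgrove=23 Fernhollow=28 Hollowpine=25 → close Fernhollow (overflow 17)
  28÷2 = 14 each, +1 to first 0
Round 3: Ashgrove=37 Hollowpine=39 → close Ashgrove (overflow 27)
  37÷1 = 37 each, +1 to first 0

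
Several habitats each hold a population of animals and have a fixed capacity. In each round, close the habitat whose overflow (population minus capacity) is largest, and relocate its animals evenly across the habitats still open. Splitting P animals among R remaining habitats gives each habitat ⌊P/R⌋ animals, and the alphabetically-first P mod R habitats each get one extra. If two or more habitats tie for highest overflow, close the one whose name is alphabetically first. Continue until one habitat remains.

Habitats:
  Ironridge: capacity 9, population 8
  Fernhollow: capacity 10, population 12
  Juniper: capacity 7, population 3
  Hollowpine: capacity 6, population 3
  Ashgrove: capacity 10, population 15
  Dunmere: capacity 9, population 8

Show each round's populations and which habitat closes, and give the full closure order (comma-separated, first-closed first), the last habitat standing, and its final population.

Round 1: Ashgrove=15 Dunmere=8 Fernhollow=12 Hollowpine=3 Ironridge=8 Juniper=3 → close Ashgrove (overflow 5)
  15÷5 = 3 each, +1 to first 0
Round 2: Dunmere=11 Fernhollow=15 Hollowpine=6 Ironridge=11 Juniper=6 → close Fernhollow (overflow 5)
  15÷4 = 3 each, +1 to first 3
Round 3: Dunmere=15 Hollowpine=10 Ironridge=15 Juniper=9 → close Dunmere (overflow 6)
  15÷3 = 5 each, +1 to first 0
Round 4: Hollowpine=15 Ironridge=20 Juniper=14 → close Ironridge (overflow 11)
  20÷2 = 10 each, +1 to first 0
Round 5: Hollowpine=25 Juniper=24 → close Hollowpine (overflow 19)
  25÷1 = 25 each, +1 to first 0

Closure order: Ashgrove, Fernhollow, Dunmere, Ironridge, Hollowpine
Last habitat: Juniper with 49 animals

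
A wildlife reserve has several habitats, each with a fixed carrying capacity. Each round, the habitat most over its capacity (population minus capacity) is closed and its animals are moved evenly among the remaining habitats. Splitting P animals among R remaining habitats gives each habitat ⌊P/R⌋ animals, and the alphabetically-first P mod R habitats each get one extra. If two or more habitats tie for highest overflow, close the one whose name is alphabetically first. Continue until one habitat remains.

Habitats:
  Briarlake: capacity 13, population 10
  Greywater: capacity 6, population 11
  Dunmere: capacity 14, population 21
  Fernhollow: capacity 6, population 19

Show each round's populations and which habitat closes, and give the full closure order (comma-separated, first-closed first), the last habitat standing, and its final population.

Round 1: Briarlake=10 Dunmere=21 Fernhollow=19 Greywater=11 → close Fernhollow (overflow 13)
  19÷3 = 6 each, +1 to first 1
Round 2: Briarlake=17 Dunmere=27 Greywater=17 → close Dunmere (overflow 13)
  27÷2 = 13 each, +1 to first 1
Round 3: Briarlake=31 Greywater=30 → close Greywater (overflow 24)
  30÷1 = 30 each, +1 to first 0

Closure order: Fernhollow, Dunmere, Greywater
Last habitat: Briarlake with 61 animals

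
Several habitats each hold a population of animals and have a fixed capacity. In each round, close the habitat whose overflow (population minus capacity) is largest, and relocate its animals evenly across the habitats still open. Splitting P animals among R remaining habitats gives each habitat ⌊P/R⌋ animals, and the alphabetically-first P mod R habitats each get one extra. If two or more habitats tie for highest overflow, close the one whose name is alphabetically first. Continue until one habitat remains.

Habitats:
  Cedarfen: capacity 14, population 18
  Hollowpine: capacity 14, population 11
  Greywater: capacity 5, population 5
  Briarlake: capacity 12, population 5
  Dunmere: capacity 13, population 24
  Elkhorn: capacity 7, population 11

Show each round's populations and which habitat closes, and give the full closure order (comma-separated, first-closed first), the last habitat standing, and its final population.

Closure order: Dunmere, Cedarfen, Elkhorn, Greywater, Briarlake
Last habitat: Hollowpine with 74 animals

Round 1: Briarlake=5 Cedarfen=18 Dunmere=24 Elkhorn=11 Greywater=5 Hollowpine=11 → close Dunmere (overflow 11)
  24÷5 = 4 each, +1 to first 4
Round 2: Briarlake=10 Cedarfen=23 Elkhorn=16 Greywater=10 Hollowpine=15 → close Cedarfen (overflow 9)
  23÷4 = 5 each, +1 to first 3
Round 3: Briarlake=16 Elkhorn=22 Greywater=16 Hollowpine=20 → close Elkhorn (overflow 15)
  22÷3 = 7 each, +1 to first 1
Round 4: Briarlake=24 Greywater=23 Hollowpine=27 → close Greywater (overflow 18)
  23÷2 = 11 each, +1 to first 1
Round 5: Briarlake=36 Hollowpine=38 → close Briarlake (overflow 24)
  36÷1 = 36 each, +1 to first 0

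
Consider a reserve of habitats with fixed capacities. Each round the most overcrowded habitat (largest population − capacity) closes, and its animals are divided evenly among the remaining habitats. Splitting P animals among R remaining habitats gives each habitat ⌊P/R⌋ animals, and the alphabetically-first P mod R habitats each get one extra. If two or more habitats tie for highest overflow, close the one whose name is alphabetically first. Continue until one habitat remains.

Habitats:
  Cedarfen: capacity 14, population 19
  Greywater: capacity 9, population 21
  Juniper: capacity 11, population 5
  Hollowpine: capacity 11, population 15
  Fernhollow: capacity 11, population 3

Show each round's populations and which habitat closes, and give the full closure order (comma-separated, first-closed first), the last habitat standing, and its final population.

Round 1: Cedarfen=19 Fernhollow=3 Greywater=21 Hollowpine=15 Juniper=5 → close Greywater (overflow 12)
  21÷4 = 5 each, +1 to first 1
Round 2: Cedarfen=25 Fernhollow=8 Hollowpine=20 Juniper=10 → close Cedarfen (overflow 11)
  25÷3 = 8 each, +1 to first 1
Round 3: Fernhollow=17 Hollowpine=28 Juniper=18 → close Hollowpine (overflow 17)
  28÷2 = 14 each, +1 to first 0
Round 4: Fernhollow=31 Juniper=32 → close Juniper (overflow 21)
  32÷1 = 32 each, +1 to first 0

Closure order: Greywater, Cedarfen, Hollowpine, Juniper
Last habitat: Fernhollow with 63 animals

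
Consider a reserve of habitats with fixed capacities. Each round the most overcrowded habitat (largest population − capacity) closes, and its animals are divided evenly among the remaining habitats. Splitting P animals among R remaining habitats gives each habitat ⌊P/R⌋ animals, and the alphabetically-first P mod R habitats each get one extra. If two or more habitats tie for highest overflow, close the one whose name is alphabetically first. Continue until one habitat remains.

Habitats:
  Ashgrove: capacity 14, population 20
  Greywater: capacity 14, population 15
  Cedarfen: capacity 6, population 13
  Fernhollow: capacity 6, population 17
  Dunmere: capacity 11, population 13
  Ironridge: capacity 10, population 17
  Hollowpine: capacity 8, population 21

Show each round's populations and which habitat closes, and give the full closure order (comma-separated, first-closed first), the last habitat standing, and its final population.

Round 1: Ashgrove=20 Cedarfen=13 Dunmere=13 Fernhollow=17 Greywater=15 Hollowpine=21 Ironridge=17 → close Hollowpine (overflow 13)
  21÷6 = 3 each, +1 to first 3
Round 2: Ashgrove=24 Cedarfen=17 Dunmere=17 Fernhollow=20 Greywater=18 Ironridge=20 → close Fernhollow (overflow 14)
  20÷5 = 4 each, +1 to first 0
Round 3: Ashgrove=28 Cedarfen=21 Dunmere=21 Greywater=22 Ironridge=24 → close Cedarfen (overflow 15)
  21÷4 = 5 each, +1 to first 1
Round 4: Ashgrove=34 Dunmere=26 Greywater=27 Ironridge=29 → close Ashgrove (overflow 20)
  34÷3 = 11 each, +1 to first 1
Round 5: Dunmere=38 Greywater=38 Ironridge=40 → close Ironridge (overflow 30)
  40÷2 = 20 each, +1 to first 0
Round 6: Dunmere=58 Greywater=58 → close Dunmere (overflow 47)
  58÷1 = 58 each, +1 to first 0

Closure order: Hollowpine, Fernhollow, Cedarfen, Ashgrove, Ironridge, Dunmere
Last habitat: Greywater with 116 animals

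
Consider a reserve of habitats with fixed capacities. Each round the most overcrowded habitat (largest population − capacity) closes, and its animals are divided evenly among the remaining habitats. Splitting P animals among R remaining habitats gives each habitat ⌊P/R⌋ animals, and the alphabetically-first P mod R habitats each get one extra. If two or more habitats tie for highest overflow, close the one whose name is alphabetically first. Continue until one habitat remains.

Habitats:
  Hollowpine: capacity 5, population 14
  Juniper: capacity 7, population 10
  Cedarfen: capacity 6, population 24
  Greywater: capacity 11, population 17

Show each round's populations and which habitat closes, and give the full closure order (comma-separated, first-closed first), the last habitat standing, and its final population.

Round 1: Cedarfen=24 Greywater=17 Hollowpine=14 Juniper=10 → close Cedarfen (overflow 18)
  24÷3 = 8 each, +1 to first 0
Round 2: Greywater=25 Hollowpine=22 Juniper=18 → close Hollowpine (overflow 17)
  22÷2 = 11 each, +1 to first 0
Round 3: Greywater=36 Juniper=29 → close Greywater (overflow 25)
  36÷1 = 36 each, +1 to first 0

Closure order: Cedarfen, Hollowpine, Greywater
Last habitat: Juniper with 65 animals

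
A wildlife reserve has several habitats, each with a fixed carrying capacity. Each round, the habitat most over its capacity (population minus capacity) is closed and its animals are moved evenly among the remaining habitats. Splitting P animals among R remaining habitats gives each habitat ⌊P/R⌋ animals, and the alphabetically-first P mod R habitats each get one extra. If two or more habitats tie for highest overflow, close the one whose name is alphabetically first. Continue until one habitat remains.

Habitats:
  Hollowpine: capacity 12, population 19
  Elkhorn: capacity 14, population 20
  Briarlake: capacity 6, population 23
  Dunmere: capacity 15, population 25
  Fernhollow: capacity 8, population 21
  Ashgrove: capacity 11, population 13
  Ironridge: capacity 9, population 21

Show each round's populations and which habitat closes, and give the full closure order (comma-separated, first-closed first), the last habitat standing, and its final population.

Round 1: Ashgrove=13 Briarlake=23 Dunmere=25 Elkhorn=20 Fernhollow=21 Hollowpine=19 Ironridge=21 → close Briarlake (overflow 17)
  23÷6 = 3 each, +1 to first 5
Round 2: Ashgrove=17 Dunmere=29 Elkhorn=24 Fernhollow=25 Hollowpine=23 Ironridge=24 → close Fernhollow (overflow 17)
  25÷5 = 5 each, +1 to first 0
Round 3: Ashgrove=22 Dunmere=34 Elkhorn=29 Hollowpine=28 Ironridge=29 → close Ironridge (overflow 20)
  29÷4 = 7 each, +1 to first 1
Round 4: Ashgrove=30 Dunmere=41 Elkhorn=36 Hollowpine=35 → close Dunmere (overflow 26)
  41÷3 = 13 each, +1 to first 2
Round 5: Ashgrove=44 Elkhorn=50 Hollowpine=48 → close Elkhorn (overflow 36)
  50÷2 = 25 each, +1 to first 0
Round 6: Ashgrove=69 Hollowpine=73 → close Hollowpine (overflow 61)
  73÷1 = 73 each, +1 to first 0

Closure order: Briarlake, Fernhollow, Ironridge, Dunmere, Elkhorn, Hollowpine
Last habitat: Ashgrove with 142 animals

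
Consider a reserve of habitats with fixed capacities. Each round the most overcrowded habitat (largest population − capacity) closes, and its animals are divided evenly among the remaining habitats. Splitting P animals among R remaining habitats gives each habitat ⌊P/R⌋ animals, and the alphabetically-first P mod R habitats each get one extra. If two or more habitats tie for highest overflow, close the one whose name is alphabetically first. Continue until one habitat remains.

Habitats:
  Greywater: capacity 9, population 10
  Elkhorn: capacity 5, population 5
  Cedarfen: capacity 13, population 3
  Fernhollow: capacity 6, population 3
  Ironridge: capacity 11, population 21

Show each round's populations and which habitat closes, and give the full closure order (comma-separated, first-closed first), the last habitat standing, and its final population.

Closure order: Ironridge, Greywater, Elkhorn, Fernhollow
Last habitat: Cedarfen with 42 animals

Round 1: Cedarfen=3 Elkhorn=5 Fernhollow=3 Greywater=10 Ironridge=21 → close Ironridge (overflow 10)
  21÷4 = 5 each, +1 to first 1
Round 2: Cedarfen=9 Elkhorn=10 Fernhollow=8 Greywater=15 → close Greywater (overflow 6)
  15÷3 = 5 each, +1 to first 0
Round 3: Cedarfen=14 Elkhorn=15 Fernhollow=13 → close Elkhorn (overflow 10)
  15÷2 = 7 each, +1 to first 1
Round 4: Cedarfen=22 Fernhollow=20 → close Fernhollow (overflow 14)
  20÷1 = 20 each, +1 to first 0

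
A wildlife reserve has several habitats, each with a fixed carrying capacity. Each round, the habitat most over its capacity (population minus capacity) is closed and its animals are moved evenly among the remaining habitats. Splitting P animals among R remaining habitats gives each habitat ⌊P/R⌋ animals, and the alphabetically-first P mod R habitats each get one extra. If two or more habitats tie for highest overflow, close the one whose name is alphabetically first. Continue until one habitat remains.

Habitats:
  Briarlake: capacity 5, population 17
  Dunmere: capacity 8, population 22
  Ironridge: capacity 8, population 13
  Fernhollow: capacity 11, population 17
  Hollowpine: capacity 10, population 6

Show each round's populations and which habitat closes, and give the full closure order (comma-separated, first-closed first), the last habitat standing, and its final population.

Round 1: Briarlake=17 Dunmere=22 Fernhollow=17 Hollowpine=6 Ironridge=13 → close Dunmere (overflow 14)
  22÷4 = 5 each, +1 to first 2
Round 2: Briarlake=23 Fernhollow=23 Hollowpine=11 Ironridge=18 → close Briarlake (overflow 18)
  23÷3 = 7 each, +1 to first 2
Round 3: Fernhollow=31 Hollowpine=19 Ironridge=25 → close Fernhollow (overflow 20)
  31÷2 = 15 each, +1 to first 1
Round 4: Hollowpine=35 Ironridge=40 → close Ironridge (overflow 32)
  40÷1 = 40 each, +1 to first 0

Closure order: Dunmere, Briarlake, Fernhollow, Ironridge
Last habitat: Hollowpine with 75 animals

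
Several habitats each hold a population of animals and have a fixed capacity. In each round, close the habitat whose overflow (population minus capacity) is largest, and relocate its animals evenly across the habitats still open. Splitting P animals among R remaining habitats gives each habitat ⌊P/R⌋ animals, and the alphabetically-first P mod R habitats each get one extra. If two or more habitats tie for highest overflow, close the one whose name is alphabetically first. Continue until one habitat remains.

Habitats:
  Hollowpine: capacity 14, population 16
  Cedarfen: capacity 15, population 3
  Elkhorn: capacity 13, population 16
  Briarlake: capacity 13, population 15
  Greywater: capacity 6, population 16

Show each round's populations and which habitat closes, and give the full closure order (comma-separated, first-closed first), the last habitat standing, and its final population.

Closure order: Greywater, Elkhorn, Briarlake, Hollowpine
Last habitat: Cedarfen with 66 animals

Round 1: Briarlake=15 Cedarfen=3 Elkhorn=16 Greywater=16 Hollowpine=16 → close Greywater (overflow 10)
  16÷4 = 4 each, +1 to first 0
Round 2: Briarlake=19 Cedarfen=7 Elkhorn=20 Hollowpine=20 → close Elkhorn (overflow 7)
  20÷3 = 6 each, +1 to first 2
Round 3: Briarlake=26 Cedarfen=14 Hollowpine=26 → close Briarlake (overflow 13)
  26÷2 = 13 each, +1 to first 0
Round 4: Cedarfen=27 Hollowpine=39 → close Hollowpine (overflow 25)
  39÷1 = 39 each, +1 to first 0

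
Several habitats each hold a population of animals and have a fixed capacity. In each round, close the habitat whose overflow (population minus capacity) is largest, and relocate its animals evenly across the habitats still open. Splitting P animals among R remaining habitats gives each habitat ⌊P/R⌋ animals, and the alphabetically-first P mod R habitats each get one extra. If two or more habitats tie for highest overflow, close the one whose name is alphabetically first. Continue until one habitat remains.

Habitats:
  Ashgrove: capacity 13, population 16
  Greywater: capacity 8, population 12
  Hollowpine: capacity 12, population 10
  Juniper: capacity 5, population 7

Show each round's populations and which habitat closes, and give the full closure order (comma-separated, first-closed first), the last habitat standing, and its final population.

Round 1: Ashgrove=16 Greywater=12 Hollowpine=10 Juniper=7 → close Greywater (overflow 4)
  12÷3 = 4 each, +1 to first 0
Round 2: Ashgrove=20 Hollowpine=14 Juniper=11 → close Ashgrove (overflow 7)
  20÷2 = 10 each, +1 to first 0
Round 3: Hollowpine=24 Juniper=21 → close Juniper (overflow 16)
  21÷1 = 21 each, +1 to first 0

Closure order: Greywater, Ashgrove, Juniper
Last habitat: Hollowpine with 45 animals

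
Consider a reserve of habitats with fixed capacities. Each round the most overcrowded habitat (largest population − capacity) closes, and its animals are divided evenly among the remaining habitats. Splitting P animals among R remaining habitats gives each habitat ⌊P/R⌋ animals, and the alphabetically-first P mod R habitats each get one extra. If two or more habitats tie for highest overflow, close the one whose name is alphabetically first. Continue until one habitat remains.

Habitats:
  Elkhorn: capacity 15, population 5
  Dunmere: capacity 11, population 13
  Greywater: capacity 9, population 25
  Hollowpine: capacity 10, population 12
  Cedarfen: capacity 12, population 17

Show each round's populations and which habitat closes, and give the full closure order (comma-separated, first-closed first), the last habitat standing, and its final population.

Round 1: Cedarfen=17 Dunmere=13 Elkhorn=5 Greywater=25 Hollowpine=12 → close Greywater (overflow 16)
  25÷4 = 6 each, +1 to first 1
Round 2: Cedarfen=24 Dunmere=19 Elkhorn=11 Hollowpine=18 → close Cedarfen (overflow 12)
  24÷3 = 8 each, +1 to first 0
Round 3: Dunmere=27 Elkhorn=19 Hollowpine=26 → close Dunmere (overflow 16)
  27÷2 = 13 each, +1 to first 1
Round 4: Elkhorn=33 Hollowpine=39 → close Hollowpine (overflow 29)
  39÷1 = 39 each, +1 to first 0

Closure order: Greywater, Cedarfen, Dunmere, Hollowpine
Last habitat: Elkhorn with 72 animals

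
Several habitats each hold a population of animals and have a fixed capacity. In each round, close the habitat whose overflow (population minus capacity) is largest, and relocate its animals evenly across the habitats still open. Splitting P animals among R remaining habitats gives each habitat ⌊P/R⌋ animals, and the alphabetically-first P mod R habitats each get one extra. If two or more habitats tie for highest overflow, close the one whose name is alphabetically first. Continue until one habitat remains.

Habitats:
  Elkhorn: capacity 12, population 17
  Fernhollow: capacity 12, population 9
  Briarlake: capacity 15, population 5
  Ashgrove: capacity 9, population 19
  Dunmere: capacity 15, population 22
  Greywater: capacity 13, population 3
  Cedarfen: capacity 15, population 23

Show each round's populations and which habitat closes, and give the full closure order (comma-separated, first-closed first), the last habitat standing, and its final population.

Closure order: Ashgrove, Cedarfen, Dunmere, Elkhorn, Fernhollow, Briarlake
Last habitat: Greywater with 98 animals

Round 1: Ashgrove=19 Briarlake=5 Cedarfen=23 Dunmere=22 Elkhorn=17 Fernhollow=9 Greywater=3 → close Ashgrove (overflow 10)
  19÷6 = 3 each, +1 to first 1
Round 2: Briarlake=9 Cedarfen=26 Dunmere=25 Elkhorn=20 Fernhollow=12 Greywater=6 → close Cedarfen (overflow 11)
  26÷5 = 5 each, +1 to first 1
Round 3: Briarlake=15 Dunmere=30 Elkhorn=25 Fernhollow=17 Greywater=11 → close Dunmere (overflow 15)
  30÷4 = 7 each, +1 to first 2
Round 4: Briarlake=23 Elkhorn=33 Fernhollow=24 Greywater=18 → close Elkhorn (overflow 21)
  33÷3 = 11 each, +1 to first 0
Round 5: Briarlake=34 Fernhollow=35 Greywater=29 → close Fernhollow (overflow 23)
  35÷2 = 17 each, +1 to first 1
Round 6: Briarlake=52 Greywater=46 → close Briarlake (overflow 37)
  52÷1 = 52 each, +1 to first 0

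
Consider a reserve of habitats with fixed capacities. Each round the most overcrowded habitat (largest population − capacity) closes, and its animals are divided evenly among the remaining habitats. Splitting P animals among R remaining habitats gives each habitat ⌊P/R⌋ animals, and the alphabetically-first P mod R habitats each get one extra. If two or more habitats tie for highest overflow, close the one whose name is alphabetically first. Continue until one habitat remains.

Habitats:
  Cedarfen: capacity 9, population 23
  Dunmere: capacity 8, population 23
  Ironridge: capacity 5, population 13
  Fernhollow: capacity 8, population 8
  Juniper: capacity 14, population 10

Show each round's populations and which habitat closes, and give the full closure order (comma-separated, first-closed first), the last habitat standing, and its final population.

Closure order: Dunmere, Cedarfen, Ironridge, Fernhollow
Last habitat: Juniper with 77 animals

Round 1: Cedarfen=23 Dunmere=23 Fernhollow=8 Ironridge=13 Juniper=10 → close Dunmere (overflow 15)
  23÷4 = 5 each, +1 to first 3
Round 2: Cedarfen=29 Fernhollow=14 Ironridge=19 Juniper=15 → close Cedarfen (overflow 20)
  29÷3 = 9 each, +1 to first 2
Round 3: Fernhollow=24 Ironridge=29 Juniper=24 → close Ironridge (overflow 24)
  29÷2 = 14 each, +1 to first 1
Round 4: Fernhollow=39 Juniper=38 → close Fernhollow (overflow 31)
  39÷1 = 39 each, +1 to first 0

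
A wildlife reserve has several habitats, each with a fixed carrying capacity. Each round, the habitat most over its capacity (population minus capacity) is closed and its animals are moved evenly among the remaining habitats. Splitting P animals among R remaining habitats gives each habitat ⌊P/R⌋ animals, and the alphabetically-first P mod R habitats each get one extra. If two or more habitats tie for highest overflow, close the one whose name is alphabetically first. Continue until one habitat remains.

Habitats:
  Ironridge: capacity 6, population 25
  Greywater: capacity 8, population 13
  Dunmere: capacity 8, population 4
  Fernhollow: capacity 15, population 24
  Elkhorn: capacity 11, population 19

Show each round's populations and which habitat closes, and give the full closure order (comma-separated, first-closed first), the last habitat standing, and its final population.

Closure order: Ironridge, Fernhollow, Elkhorn, Greywater
Last habitat: Dunmere with 85 animals

Round 1: Dunmere=4 Elkhorn=19 Fernhollow=24 Greywater=13 Ironridge=25 → close Ironridge (overflow 19)
  25÷4 = 6 each, +1 to first 1
Round 2: Dunmere=11 Elkhorn=25 Fernhollow=30 Greywater=19 → close Fernhollow (overflow 15)
  30÷3 = 10 each, +1 to first 0
Round 3: Dunmere=21 Elkhorn=35 Greywater=29 → close Elkhorn (overflow 24)
  35÷2 = 17 each, +1 to first 1
Round 4: Dunmere=39 Greywater=46 → close Greywater (overflow 38)
  46÷1 = 46 each, +1 to first 0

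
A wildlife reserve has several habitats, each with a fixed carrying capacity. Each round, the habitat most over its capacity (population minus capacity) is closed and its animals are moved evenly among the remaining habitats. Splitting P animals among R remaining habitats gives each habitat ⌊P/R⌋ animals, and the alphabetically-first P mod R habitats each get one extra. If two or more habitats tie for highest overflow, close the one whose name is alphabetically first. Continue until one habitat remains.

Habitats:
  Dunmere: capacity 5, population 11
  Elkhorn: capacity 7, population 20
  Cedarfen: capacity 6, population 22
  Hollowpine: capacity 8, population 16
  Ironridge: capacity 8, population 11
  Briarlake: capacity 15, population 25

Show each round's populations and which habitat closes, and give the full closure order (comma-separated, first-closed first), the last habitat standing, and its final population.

Closure order: Cedarfen, Elkhorn, Briarlake, Hollowpine, Dunmere
Last habitat: Ironridge with 105 animals

Round 1: Briarlake=25 Cedarfen=22 Dunmere=11 Elkhorn=20 Hollowpine=16 Ironridge=11 → close Cedarfen (overflow 16)
  22÷5 = 4 each, +1 to first 2
Round 2: Briarlake=30 Dunmere=16 Elkhorn=24 Hollowpine=20 Ironridge=15 → close Elkhorn (overflow 17)
  24÷4 = 6 each, +1 to first 0
Round 3: Briarlake=36 Dunmere=22 Hollowpine=26 Ironridge=21 → close Briarlake (overflow 21)
  36÷3 = 12 each, +1 to first 0
Round 4: Dunmere=34 Hollowpine=38 Ironridge=33 → close Hollowpine (overflow 30)
  38÷2 = 19 each, +1 to first 0
Round 5: Dunmere=53 Ironridge=52 → close Dunmere (overflow 48)
  53÷1 = 53 each, +1 to first 0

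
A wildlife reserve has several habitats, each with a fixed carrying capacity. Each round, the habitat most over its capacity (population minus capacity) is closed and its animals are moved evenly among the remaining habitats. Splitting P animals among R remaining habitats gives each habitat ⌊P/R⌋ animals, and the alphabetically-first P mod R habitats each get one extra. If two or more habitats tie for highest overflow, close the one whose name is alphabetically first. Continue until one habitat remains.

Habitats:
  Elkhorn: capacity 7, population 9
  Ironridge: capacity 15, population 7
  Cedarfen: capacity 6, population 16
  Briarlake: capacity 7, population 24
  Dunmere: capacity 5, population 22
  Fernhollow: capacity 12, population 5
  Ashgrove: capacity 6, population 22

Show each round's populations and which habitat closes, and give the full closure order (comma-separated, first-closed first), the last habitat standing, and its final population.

Closure order: Briarlake, Dunmere, Ashgrove, Cedarfen, Elkhorn, Fernhollow
Last habitat: Ironridge with 105 animals

Round 1: Ashgrove=22 Briarlake=24 Cedarfen=16 Dunmere=22 Elkhorn=9 Fernhollow=5 Ironridge=7 → close Briarlake (overflow 17)
  24÷6 = 4 each, +1 to first 0
Round 2: Ashgrove=26 Cedarfen=20 Dunmere=26 Elkhorn=13 Fernhollow=9 Ironridge=11 → close Dunmere (overflow 21)
  26÷5 = 5 each, +1 to first 1
Round 3: Ashgrove=32 Cedarfen=25 Elkhorn=18 Fernhollow=14 Ironridge=16 → close Ashgrove (overflow 26)
  32÷4 = 8 each, +1 to first 0
Round 4: Cedarfen=33 Elkhorn=26 Fernhollow=22 Ironridge=24 → close Cedarfen (overflow 27)
  33÷3 = 11 each, +1 to first 0
Round 5: Elkhorn=37 Fernhollow=33 Ironridge=35 → close Elkhorn (overflow 30)
  37÷2 = 18 each, +1 to first 1
Round 6: Fernhollow=52 Ironridge=53 → close Fernhollow (overflow 40)
  52÷1 = 52 each, +1 to first 0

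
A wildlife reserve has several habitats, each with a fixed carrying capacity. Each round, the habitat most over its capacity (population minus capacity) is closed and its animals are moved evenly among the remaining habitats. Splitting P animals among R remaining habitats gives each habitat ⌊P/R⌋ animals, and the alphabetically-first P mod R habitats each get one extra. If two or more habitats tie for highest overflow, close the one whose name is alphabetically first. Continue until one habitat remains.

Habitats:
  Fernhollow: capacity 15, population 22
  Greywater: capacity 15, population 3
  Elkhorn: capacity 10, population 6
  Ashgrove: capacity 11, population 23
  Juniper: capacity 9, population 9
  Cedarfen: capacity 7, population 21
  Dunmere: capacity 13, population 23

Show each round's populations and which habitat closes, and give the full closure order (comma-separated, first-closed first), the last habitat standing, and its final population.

Round 1: Ashgrove=23 Cedarfen=21 Dunmere=23 Elkhorn=6 Fernhollow=22 Greywater=3 Juniper=9 → close Cedarfen (overflow 14)
  21÷6 = 3 each, +1 to first 3
Round 2: Ashgrove=27 Dunmere=27 Elkhorn=10 Fernhollow=25 Greywater=6 Juniper=12 → close Ashgrove (overflow 16)
  27÷5 = 5 each, +1 to first 2
Round 3: Dunmere=33 Elkhorn=16 Fernhollow=30 Greywater=11 Juniper=17 → close Dunmere (overflow 20)
  33÷4 = 8 each, +1 to first 1
Round 4: Elkhorn=25 Fernhollow=38 Greywater=19 Juniper=25 → close Fernhollow (overflow 23)
  38÷3 = 12 each, +1 to first 2
Round 5: Elkhorn=38 Greywater=32 Juniper=37 → close Elkhorn (overflow 28)
  38÷2 = 19 each, +1 to first 0
Round 6: Greywater=51 Juniper=56 → close Juniper (overflow 47)
  56÷1 = 56 each, +1 to first 0

Closure order: Cedarfen, Ashgrove, Dunmere, Fernhollow, Elkhorn, Juniper
Last habitat: Greywater with 107 animals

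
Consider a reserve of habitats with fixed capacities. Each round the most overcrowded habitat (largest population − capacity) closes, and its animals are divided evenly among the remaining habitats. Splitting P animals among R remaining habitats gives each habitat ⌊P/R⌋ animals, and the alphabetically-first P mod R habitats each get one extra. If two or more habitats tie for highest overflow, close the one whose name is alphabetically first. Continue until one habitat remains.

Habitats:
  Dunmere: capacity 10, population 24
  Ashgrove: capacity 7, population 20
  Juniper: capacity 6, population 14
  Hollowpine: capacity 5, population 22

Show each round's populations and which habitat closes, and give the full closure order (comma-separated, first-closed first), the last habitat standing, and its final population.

Closure order: Hollowpine, Ashgrove, Dunmere
Last habitat: Juniper with 80 animals

Round 1: Ashgrove=20 Dunmere=24 Hollowpine=22 Juniper=14 → close Hollowpine (overflow 17)
  22÷3 = 7 each, +1 to first 1
Round 2: Ashgrove=28 Dunmere=31 Juniper=21 → close Ashgrove (overflow 21)
  28÷2 = 14 each, +1 to first 0
Round 3: Dunmere=45 Juniper=35 → close Dunmere (overflow 35)
  45÷1 = 45 each, +1 to first 0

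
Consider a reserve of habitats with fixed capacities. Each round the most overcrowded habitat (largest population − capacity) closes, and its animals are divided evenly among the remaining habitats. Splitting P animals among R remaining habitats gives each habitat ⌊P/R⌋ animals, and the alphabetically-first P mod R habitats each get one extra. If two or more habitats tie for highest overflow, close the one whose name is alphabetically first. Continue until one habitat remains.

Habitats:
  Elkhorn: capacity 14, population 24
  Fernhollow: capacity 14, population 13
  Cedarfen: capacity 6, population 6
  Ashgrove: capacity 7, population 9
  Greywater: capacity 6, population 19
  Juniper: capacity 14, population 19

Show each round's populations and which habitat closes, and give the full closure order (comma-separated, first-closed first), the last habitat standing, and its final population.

Closure order: Greywater, Elkhorn, Juniper, Ashgrove, Cedarfen
Last habitat: Fernhollow with 90 animals

Round 1: Ashgrove=9 Cedarfen=6 Elkhorn=24 Fernhollow=13 Greywater=19 Juniper=19 → close Greywater (overflow 13)
  19÷5 = 3 each, +1 to first 4
Round 2: Ashgrove=13 Cedarfen=10 Elkhorn=28 Fernhollow=17 Juniper=22 → close Elkhorn (overflow 14)
  28÷4 = 7 each, +1 to first 0
Round 3: Ashgrove=20 Cedarfen=17 Fernhollow=24 Juniper=29 → close Juniper (overflow 15)
  29÷3 = 9 each, +1 to first 2
Round 4: Ashgrove=30 Cedarfen=27 Fernhollow=33 → close Ashgrove (overflow 23)
  30÷2 = 15 each, +1 to first 0
Round 5: Cedarfen=42 Fernhollow=48 → close Cedarfen (overflow 36)
  42÷1 = 42 each, +1 to first 0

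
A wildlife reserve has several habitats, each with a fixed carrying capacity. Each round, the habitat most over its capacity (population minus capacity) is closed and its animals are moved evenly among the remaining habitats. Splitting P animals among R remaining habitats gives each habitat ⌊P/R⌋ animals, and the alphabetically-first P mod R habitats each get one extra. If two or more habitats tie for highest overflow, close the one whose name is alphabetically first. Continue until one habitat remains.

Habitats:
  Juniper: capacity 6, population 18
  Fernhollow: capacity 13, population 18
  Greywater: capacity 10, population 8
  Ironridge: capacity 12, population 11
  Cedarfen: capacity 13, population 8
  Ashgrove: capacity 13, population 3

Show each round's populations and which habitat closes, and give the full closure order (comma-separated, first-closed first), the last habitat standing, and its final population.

Closure order: Juniper, Fernhollow, Ironridge, Greywater, Cedarfen
Last habitat: Ashgrove with 66 animals

Round 1: Ashgrove=3 Cedarfen=8 Fernhollow=18 Greywater=8 Ironridge=11 Juniper=18 → close Juniper (overflow 12)
  18÷5 = 3 each, +1 to first 3
Round 2: Ashgrove=7 Cedarfen=12 Fernhollow=22 Greywater=11 Ironridge=14 → close Fernhollow (overflow 9)
  22÷4 = 5 each, +1 to first 2
Round 3: Ashgrove=13 Cedarfen=18 Greywater=16 Ironridge=19 → close Ironridge (overflow 7)
  19÷3 = 6 each, +1 to first 1
Round 4: Ashgrove=20 Cedarfen=24 Greywater=22 → close Greywater (overflow 12)
  22÷2 = 11 each, +1 to first 0
Round 5: Ashgrove=31 Cedarfen=35 → close Cedarfen (overflow 22)
  35÷1 = 35 each, +1 to first 0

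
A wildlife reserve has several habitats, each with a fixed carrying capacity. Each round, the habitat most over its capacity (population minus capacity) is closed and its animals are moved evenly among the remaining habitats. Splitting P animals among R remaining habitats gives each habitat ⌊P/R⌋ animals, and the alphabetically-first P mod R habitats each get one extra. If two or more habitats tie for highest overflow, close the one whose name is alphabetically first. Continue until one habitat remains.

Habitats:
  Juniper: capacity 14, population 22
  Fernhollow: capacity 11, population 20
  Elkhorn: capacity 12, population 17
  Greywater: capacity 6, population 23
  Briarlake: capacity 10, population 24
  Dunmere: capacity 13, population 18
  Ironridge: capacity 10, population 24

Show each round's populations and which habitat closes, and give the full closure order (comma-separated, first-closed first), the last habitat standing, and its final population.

Round 1: Briarlake=24 Dunmere=18 Elkhorn=17 Fernhollow=20 Greywater=23 Ironridge=24 Juniper=22 → close Greywater (overflow 17)
  23÷6 = 3 each, +1 to first 5
Round 2: Briarlake=28 Dunmere=22 Elkhorn=21 Fernhollow=24 Ironridge=28 Juniper=25 → close Briarlake (overflow 18)
  28÷5 = 5 each, +1 to first 3
Round 3: Dunmere=28 Elkhorn=27 Fernhollow=30 Ironridge=33 Juniper=30 → close Ironridge (overflow 23)
  33÷4 = 8 each, +1 to first 1
Round 4: Dunmere=37 Elkhorn=35 Fernhollow=38 Juniper=38 → close Fernhollow (overflow 27)
  38÷3 = 12 each, +1 to first 2
Round 5: Dunmere=50 Elkhorn=48 Juniper=50 → close Dunmere (overflow 37)
  50÷2 = 25 each, +1 to first 0
Round 6: Elkhorn=73 Juniper=75 → close Elkhorn (overflow 61)
  73÷1 = 73 each, +1 to first 0

Closure order: Greywater, Briarlake, Ironridge, Fernhollow, Dunmere, Elkhorn
Last habitat: Juniper with 148 animals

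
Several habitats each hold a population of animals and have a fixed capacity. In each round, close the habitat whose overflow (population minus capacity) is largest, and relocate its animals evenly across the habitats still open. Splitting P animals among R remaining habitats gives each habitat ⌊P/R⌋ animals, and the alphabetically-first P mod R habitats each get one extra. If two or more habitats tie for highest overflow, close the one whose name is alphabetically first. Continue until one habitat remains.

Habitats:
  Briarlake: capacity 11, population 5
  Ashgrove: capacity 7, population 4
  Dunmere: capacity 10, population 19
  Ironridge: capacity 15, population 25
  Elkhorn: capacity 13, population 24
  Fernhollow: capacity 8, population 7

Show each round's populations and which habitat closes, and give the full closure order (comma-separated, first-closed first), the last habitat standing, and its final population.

Closure order: Elkhorn, Dunmere, Ironridge, Fernhollow, Ashgrove
Last habitat: Briarlake with 84 animals

Round 1: Ashgrove=4 Briarlake=5 Dunmere=19 Elkhorn=24 Fernhollow=7 Ironridge=25 → close Elkhorn (overflow 11)
  24÷5 = 4 each, +1 to first 4
Round 2: Ashgrove=9 Briarlake=10 Dunmere=24 Fernhollow=12 Ironridge=29 → close Dunmere (overflow 14)
  24÷4 = 6 each, +1 to first 0
Round 3: Ashgrove=15 Briarlake=16 Fernhollow=18 Ironridge=35 → close Ironridge (overflow 20)
  35÷3 = 11 each, +1 to first 2
Round 4: Ashgrove=27 Briarlake=28 Fernhollow=29 → close Fernhollow (overflow 21)
  29÷2 = 14 each, +1 to first 1
Round 5: Ashgrove=42 Briarlake=42 → close Ashgrove (overflow 35)
  42÷1 = 42 each, +1 to first 0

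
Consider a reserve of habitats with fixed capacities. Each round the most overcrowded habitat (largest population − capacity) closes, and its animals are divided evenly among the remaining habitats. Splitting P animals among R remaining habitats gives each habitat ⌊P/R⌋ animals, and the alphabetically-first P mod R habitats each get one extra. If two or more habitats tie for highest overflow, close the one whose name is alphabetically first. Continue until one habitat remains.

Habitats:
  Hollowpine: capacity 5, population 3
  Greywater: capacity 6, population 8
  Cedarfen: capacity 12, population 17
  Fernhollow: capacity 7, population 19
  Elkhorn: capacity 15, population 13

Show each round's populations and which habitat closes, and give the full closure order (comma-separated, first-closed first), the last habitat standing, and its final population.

Closure order: Fernhollow, Cedarfen, Greywater, Elkhorn
Last habitat: Hollowpine with 60 animals

Round 1: Cedarfen=17 Elkhorn=13 Fernhollow=19 Greywater=8 Hollowpine=3 → close Fernhollow (overflow 12)
  19÷4 = 4 each, +1 to first 3
Round 2: Cedarfen=22 Elkhorn=18 Greywater=13 Hollowpine=7 → close Cedarfen (overflow 10)
  22÷3 = 7 each, +1 to first 1
Round 3: Elkhorn=26 Greywater=20 Hollowpine=14 → close Greywater (overflow 14)
  20÷2 = 10 each, +1 to first 0
Round 4: Elkhorn=36 Hollowpine=24 → close Elkhorn (overflow 21)
  36÷1 = 36 each, +1 to first 0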